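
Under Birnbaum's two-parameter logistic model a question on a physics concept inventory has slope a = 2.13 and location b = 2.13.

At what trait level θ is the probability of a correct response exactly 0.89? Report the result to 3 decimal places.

3.112

P(θ) = 1 / (1 + exp(−a(θ − b)))
logit = ln(0.8900/0.1100) = 2.0907
θ = b + logit/(a) = 2.13 + 2.0907/2.1300 = 3.1116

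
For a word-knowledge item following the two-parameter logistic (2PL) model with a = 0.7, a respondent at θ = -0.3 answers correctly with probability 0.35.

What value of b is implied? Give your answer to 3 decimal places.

0.584

P(θ) = 1 / (1 + exp(−a(θ − b)))
logit(0.35) = ln(0.35/0.65) = -0.6190
b = θ − logit/(a) = -0.3 − (-0.6190)/0.7000 = 0.5843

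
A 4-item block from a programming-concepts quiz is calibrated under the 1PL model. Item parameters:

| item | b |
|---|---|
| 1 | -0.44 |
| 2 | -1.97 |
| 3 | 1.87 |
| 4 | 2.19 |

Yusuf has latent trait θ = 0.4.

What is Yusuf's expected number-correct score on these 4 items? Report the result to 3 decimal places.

1.943

P(θ) = 1 / (1 + exp(−(θ − b)))
P_1 = 1/(1+e^{-0.8400}) = 0.6985
P_2 = 1/(1+e^{-2.3700}) = 0.9145
P_3 = 1/(1+e^{1.4700}) = 0.1869
P_4 = 1/(1+e^{1.7900}) = 0.1431
E[score] = 0.6985 + 0.9145 + 0.1869 + 0.1431 = 1.9430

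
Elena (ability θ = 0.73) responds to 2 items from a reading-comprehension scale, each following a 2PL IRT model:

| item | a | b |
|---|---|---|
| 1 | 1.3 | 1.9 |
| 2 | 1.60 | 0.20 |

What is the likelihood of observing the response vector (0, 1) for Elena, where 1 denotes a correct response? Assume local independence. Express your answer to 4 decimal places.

0.5746

P(θ) = 1 / (1 + exp(−a(θ − b)))
P_1 = 1/(1+e^{1.5210}) = 0.1793
P_2 = 1/(1+e^{-0.8480}) = 0.7001
L = (1−P_1) × P_2 = 0.8207 × 0.7001 = 0.57460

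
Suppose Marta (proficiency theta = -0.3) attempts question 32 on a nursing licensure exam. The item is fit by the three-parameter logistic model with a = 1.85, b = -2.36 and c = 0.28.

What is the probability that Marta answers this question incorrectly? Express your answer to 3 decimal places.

0.016

P(theta) = c + (1 − c) · 1 / (1 + exp(−a(theta − b)))
Exponent: 1.85 × (-0.3 − (-2.36)) = 3.8110
1/(1 + e^{-3.8110}) = 0.9784
P = 0.28 + 0.72 × 0.9784 = 0.9844
P(incorrect) = 1 − 0.9844 = 0.0156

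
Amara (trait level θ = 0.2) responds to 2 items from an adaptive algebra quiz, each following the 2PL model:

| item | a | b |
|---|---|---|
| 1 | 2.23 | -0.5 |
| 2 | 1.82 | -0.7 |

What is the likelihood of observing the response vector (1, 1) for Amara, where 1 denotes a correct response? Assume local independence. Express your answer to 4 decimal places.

0.6920

P(θ) = 1 / (1 + exp(−a(θ − b)))
P_1 = 1/(1+e^{-1.5610}) = 0.8265
P_2 = 1/(1+e^{-1.6380}) = 0.8373
L = P_1 × P_2 = 0.8265 × 0.8373 = 0.69199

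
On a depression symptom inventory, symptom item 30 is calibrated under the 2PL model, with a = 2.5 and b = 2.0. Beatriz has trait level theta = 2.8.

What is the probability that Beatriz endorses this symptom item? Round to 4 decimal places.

P(theta) = 1 / (1 + exp(−a(theta − b)))
Exponent: 2.5 × (2.8 − 2.0) = 2.0000
1/(1 + e^{-2.0000}) = 0.8808

0.8808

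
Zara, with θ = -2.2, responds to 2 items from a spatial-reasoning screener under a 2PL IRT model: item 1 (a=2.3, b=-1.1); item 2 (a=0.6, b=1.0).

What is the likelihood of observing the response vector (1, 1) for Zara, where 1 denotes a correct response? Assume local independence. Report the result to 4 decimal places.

0.0094

P(θ) = 1 / (1 + exp(−a(θ − b)))
P_1 = 1/(1+e^{2.5300}) = 0.0738
P_2 = 1/(1+e^{1.9200}) = 0.1279
L = P_1 × P_2 = 0.0738 × 0.1279 = 0.00943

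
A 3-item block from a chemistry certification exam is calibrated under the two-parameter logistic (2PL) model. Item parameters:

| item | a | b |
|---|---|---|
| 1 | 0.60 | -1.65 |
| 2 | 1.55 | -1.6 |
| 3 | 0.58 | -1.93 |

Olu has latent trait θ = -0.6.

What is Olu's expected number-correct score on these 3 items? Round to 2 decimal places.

2.16

P(θ) = 1 / (1 + exp(−a(θ − b)))
P_1 = 1/(1+e^{-0.6300}) = 0.6525
P_2 = 1/(1+e^{-1.5500}) = 0.8249
P_3 = 1/(1+e^{-0.7714}) = 0.6838
E[score] = 0.6525 + 0.8249 + 0.6838 = 2.1612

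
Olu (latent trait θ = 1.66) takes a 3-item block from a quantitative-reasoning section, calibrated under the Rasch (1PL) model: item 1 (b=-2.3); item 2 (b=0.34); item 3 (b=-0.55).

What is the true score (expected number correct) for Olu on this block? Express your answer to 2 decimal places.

P(θ) = 1 / (1 + exp(−(θ − b)))
P_1 = 1/(1+e^{-3.9600}) = 0.9813
P_2 = 1/(1+e^{-1.3200}) = 0.7892
P_3 = 1/(1+e^{-2.2100}) = 0.9011
E[score] = 0.9813 + 0.7892 + 0.9011 = 2.6716

2.67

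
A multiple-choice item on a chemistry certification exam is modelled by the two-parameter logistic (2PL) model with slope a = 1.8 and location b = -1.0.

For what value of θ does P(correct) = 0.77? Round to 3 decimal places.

P(θ) = 1 / (1 + exp(−a(θ − b)))
logit = ln(0.7700/0.2300) = 1.2083
θ = b + logit/(a) = -1.0 + 1.2083/1.8000 = -0.3287

-0.329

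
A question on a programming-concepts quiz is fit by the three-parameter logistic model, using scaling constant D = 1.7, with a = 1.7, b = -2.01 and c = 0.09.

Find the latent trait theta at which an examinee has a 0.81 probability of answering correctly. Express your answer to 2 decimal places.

P(theta) = c + (1 − c) · 1 / (1 + exp(−D·a(theta − b)))
Remove guessing floor: (0.81 − 0.09)/(1 − 0.09) = 0.7912
logit = ln(0.7912/0.2088) = 1.3322
theta = b + logit/(1.7·a) = -2.01 + 1.3322/2.8900 = -1.5490

-1.55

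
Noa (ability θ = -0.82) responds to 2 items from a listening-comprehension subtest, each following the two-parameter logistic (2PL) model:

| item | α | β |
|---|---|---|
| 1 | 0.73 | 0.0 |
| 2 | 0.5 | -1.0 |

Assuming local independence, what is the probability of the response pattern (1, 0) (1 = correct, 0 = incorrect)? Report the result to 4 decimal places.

0.1694

P(θ) = 1 / (1 + exp(−α(θ − β)))
P_1 = 1/(1+e^{0.5986}) = 0.3547
P_2 = 1/(1+e^{-0.0900}) = 0.5225
L = P_1 × (1−P_2) = 0.3547 × 0.4775 = 0.16936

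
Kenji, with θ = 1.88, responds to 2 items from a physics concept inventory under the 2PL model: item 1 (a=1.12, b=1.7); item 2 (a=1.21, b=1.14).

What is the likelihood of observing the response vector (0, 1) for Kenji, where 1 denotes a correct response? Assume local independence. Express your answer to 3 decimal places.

0.319

P(θ) = 1 / (1 + exp(−a(θ − b)))
P_1 = 1/(1+e^{-0.2016}) = 0.5502
P_2 = 1/(1+e^{-0.8954}) = 0.7100
L = (1−P_1) × P_2 = 0.4498 × 0.7100 = 0.31934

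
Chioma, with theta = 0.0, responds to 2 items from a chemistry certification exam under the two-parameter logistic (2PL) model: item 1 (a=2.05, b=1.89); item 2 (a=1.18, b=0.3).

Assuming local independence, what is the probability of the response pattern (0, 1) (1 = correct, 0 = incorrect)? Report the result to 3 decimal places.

P(theta) = 1 / (1 + exp(−a(theta − b)))
P_1 = 1/(1+e^{3.8745}) = 0.0203
P_2 = 1/(1+e^{0.3540}) = 0.4124
L = (1−P_1) × P_2 = 0.9797 × 0.4124 = 0.40402

0.404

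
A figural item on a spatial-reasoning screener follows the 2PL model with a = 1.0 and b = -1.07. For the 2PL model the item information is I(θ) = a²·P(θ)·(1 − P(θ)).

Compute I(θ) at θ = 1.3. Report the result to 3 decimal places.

0.078

P = 1/(1+e^{-2.3700}) = 0.9145
P(1−P) = 0.9145 × 0.0855 = 0.0782
I = a² × P(1−P) = 1.0² × 0.0782 = 0.07818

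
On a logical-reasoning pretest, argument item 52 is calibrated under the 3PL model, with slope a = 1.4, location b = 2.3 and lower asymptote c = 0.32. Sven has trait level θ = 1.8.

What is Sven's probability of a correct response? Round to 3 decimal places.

0.546

P(θ) = c + (1 − c) · 1 / (1 + exp(−a(θ − b)))
Exponent: 1.4 × (1.8 − 2.3) = -0.7000
1/(1 + e^{0.7000}) = 0.3318
P = 0.32 + 0.68 × 0.3318 = 0.5456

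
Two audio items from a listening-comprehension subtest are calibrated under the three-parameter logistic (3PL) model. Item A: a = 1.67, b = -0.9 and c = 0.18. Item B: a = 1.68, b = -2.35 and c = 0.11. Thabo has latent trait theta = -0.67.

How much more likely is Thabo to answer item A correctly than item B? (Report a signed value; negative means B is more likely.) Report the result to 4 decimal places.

-0.2823

P(theta) = c + (1 − c) · 1 / (1 + exp(−a(theta − b)))
P_A = 0.6678
P_B = 0.9500
P_A − P_B = -0.2823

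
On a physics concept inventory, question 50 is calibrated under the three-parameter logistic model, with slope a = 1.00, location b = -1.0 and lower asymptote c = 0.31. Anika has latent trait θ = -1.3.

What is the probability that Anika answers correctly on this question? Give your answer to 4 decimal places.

P(θ) = c + (1 − c) · 1 / (1 + exp(−a(θ − b)))
Exponent: 1.00 × (-1.3 − (-1.0)) = -0.3000
1/(1 + e^{0.3000}) = 0.4256
P = 0.31 + 0.69 × 0.4256 = 0.6036

0.6036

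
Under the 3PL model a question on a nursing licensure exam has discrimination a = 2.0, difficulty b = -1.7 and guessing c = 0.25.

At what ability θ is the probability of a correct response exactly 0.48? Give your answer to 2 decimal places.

-2.11

P(θ) = c + (1 − c) · 1 / (1 + exp(−a(θ − b)))
Remove guessing floor: (0.48 − 0.25)/(1 − 0.25) = 0.3067
logit = ln(0.3067/0.6933) = -0.8157
θ = b + logit/(a) = -1.7 + (-0.8157)/2.0000 = -2.1079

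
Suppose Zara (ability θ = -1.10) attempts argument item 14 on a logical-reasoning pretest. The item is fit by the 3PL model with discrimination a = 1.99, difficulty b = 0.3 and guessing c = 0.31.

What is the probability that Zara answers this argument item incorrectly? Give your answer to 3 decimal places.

P(θ) = c + (1 − c) · 1 / (1 + exp(−a(θ − b)))
Exponent: 1.99 × (-1.10 − 0.3) = -2.7860
1/(1 + e^{2.7860}) = 0.0581
P = 0.31 + 0.69 × 0.0581 = 0.3501
P(incorrect) = 1 − 0.3501 = 0.6499

0.650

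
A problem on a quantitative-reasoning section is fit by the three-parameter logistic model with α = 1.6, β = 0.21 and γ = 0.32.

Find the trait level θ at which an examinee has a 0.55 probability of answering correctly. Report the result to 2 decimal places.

P(θ) = γ + (1 − γ) · 1 / (1 + exp(−α(θ − β)))
Remove guessing floor: (0.55 − 0.32)/(1 − 0.32) = 0.3382
logit = ln(0.3382/0.6618) = -0.6712
θ = β + logit/(α) = 0.21 + (-0.6712)/1.6000 = -0.2095

-0.21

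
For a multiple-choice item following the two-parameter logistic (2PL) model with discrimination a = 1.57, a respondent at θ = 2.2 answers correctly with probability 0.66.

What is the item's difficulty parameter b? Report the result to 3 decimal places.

1.778

P(θ) = 1 / (1 + exp(−a(θ − b)))
logit(0.66) = ln(0.66/0.34) = 0.6633
b = θ − logit/(a) = 2.2 − 0.6633/1.5700 = 1.7775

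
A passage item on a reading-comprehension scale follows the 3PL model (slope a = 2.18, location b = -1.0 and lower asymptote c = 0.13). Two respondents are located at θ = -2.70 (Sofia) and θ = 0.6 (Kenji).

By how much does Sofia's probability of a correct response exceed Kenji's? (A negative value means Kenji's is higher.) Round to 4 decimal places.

-0.8233

P(θ) = c + (1 − c) · 1 / (1 + exp(−a(θ − b)))
P(Sofia) = 0.1509  [exponent -3.7060]
P(Kenji) = 0.9742  [exponent 3.4880]
Difference = 0.1509 − 0.9742 = -0.8233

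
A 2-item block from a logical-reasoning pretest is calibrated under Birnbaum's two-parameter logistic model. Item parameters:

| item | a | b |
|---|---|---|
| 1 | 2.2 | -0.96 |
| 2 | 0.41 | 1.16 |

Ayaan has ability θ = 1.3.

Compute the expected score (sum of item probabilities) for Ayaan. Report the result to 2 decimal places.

P(θ) = 1 / (1 + exp(−a(θ − b)))
P_1 = 1/(1+e^{-4.9720}) = 0.9931
P_2 = 1/(1+e^{-0.0574}) = 0.5143
E[score] = 0.9931 + 0.5143 = 1.5075

1.51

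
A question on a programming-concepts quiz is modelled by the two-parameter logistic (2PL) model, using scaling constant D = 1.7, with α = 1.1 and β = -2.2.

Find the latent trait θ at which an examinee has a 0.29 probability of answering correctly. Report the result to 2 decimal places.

-2.68

P(θ) = 1 / (1 + exp(−D·α(θ − β)))
logit = ln(0.2900/0.7100) = -0.8954
θ = β + logit/(1.7·α) = -2.2 + (-0.8954)/1.8700 = -2.6788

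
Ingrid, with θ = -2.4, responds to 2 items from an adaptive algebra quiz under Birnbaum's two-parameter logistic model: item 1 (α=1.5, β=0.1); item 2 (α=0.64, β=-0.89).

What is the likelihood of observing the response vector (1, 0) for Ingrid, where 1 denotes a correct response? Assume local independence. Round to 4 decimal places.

0.0166

P(θ) = 1 / (1 + exp(−α(θ − β)))
P_1 = 1/(1+e^{3.7500}) = 0.0230
P_2 = 1/(1+e^{0.9664}) = 0.2756
L = P_1 × (1−P_2) = 0.0230 × 0.7244 = 0.01664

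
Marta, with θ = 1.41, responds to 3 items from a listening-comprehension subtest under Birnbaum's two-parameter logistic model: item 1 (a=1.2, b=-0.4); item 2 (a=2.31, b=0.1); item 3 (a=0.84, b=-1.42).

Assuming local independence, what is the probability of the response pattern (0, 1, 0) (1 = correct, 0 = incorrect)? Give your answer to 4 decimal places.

P(θ) = 1 / (1 + exp(−a(θ − b)))
P_1 = 1/(1+e^{-2.1720}) = 0.8977
P_2 = 1/(1+e^{-3.0261}) = 0.9537
P_3 = 1/(1+e^{-2.3772}) = 0.9151
L = (1−P_1) × P_2 × (1−P_3) = 0.1023 × 0.9537 × 0.0849 = 0.00829

0.0083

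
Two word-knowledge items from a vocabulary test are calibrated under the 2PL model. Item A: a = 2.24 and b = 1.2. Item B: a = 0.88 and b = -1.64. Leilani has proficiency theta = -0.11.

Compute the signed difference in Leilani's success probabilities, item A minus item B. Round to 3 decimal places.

P(theta) = 1 / (1 + exp(−a(theta − b)))
P_A = 0.0505
P_B = 0.7935
P_A − P_B = -0.7431

-0.743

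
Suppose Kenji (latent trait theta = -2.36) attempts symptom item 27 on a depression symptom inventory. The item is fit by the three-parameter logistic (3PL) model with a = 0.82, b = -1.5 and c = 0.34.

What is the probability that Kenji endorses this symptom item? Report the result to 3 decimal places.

P(theta) = c + (1 − c) · 1 / (1 + exp(−a(theta − b)))
Exponent: 0.82 × (-2.36 − (-1.5)) = -0.7052
1/(1 + e^{0.7052}) = 0.3307
P = 0.34 + 0.66 × 0.3307 = 0.5582

0.558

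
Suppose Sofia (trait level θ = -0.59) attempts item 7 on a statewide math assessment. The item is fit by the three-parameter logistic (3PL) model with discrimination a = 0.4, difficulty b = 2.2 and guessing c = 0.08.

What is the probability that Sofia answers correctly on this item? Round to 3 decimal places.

0.307

P(θ) = c + (1 − c) · 1 / (1 + exp(−a(θ − b)))
Exponent: 0.4 × (-0.59 − 2.2) = -1.1160
1/(1 + e^{1.1160}) = 0.2468
P = 0.08 + 0.92 × 0.2468 = 0.3070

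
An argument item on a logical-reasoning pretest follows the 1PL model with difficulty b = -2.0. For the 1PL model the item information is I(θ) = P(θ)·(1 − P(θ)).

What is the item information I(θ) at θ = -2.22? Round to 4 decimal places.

P = 1/(1+e^{0.2200}) = 0.4452
P(1−P) = 0.4452 × 0.5548 = 0.2470
I = P(1−P) = 0.24700

0.2470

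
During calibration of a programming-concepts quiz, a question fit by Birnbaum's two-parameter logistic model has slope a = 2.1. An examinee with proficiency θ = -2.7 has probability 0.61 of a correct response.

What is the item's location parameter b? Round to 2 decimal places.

P(θ) = 1 / (1 + exp(−a(θ − b)))
logit(0.61) = ln(0.61/0.39) = 0.4473
b = θ − logit/(a) = -2.7 − 0.4473/2.1000 = -2.9130

-2.91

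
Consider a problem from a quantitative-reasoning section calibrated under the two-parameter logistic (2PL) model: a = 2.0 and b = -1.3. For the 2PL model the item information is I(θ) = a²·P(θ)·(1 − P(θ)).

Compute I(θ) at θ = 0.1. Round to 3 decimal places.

0.216

P = 1/(1+e^{-2.8000}) = 0.9427
P(1−P) = 0.9427 × 0.0573 = 0.0540
I = a² × P(1−P) = 2.0² × 0.0540 = 0.21615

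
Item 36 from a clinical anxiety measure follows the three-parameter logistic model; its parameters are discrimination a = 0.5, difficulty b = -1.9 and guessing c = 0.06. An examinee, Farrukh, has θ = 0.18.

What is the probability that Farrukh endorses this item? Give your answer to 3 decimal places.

P(θ) = c + (1 − c) · 1 / (1 + exp(−a(θ − b)))
Exponent: 0.5 × (0.18 − (-1.9)) = 1.0400
1/(1 + e^{-1.0400}) = 0.7389
P = 0.06 + 0.94 × 0.7389 = 0.7545

0.755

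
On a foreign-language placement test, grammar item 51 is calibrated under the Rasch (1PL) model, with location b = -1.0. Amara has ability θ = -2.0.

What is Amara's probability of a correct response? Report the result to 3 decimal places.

0.269

P(θ) = 1 / (1 + exp(−(θ − b)))
Exponent: (-2.0 − (-1.0)) = -1.0000
1/(1 + e^{1.0000}) = 0.2689
P = 0.2689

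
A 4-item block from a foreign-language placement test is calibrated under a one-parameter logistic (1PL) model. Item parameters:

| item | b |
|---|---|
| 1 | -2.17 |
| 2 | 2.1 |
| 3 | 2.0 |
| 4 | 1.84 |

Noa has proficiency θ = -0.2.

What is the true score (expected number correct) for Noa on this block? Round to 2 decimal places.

1.18

P(θ) = 1 / (1 + exp(−(θ − b)))
P_1 = 1/(1+e^{-1.9700}) = 0.8776
P_2 = 1/(1+e^{2.3000}) = 0.0911
P_3 = 1/(1+e^{2.2000}) = 0.0998
P_4 = 1/(1+e^{2.0400}) = 0.1151
E[score] = 0.8776 + 0.0911 + 0.0998 + 0.1151 = 1.1836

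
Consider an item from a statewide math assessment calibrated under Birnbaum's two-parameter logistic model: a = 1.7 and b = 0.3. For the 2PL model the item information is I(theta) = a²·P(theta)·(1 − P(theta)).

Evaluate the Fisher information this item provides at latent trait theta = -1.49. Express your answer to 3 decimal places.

P = 1/(1+e^{3.0430}) = 0.0455
P(1−P) = 0.0455 × 0.9545 = 0.0434
I = a² × P(1−P) = 1.7² × 0.0434 = 0.12557

0.126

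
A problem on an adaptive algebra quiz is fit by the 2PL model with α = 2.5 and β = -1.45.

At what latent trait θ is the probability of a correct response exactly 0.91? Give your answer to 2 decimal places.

-0.52

P(θ) = 1 / (1 + exp(−α(θ − β)))
logit = ln(0.9100/0.0900) = 2.3136
θ = β + logit/(α) = -1.45 + 2.3136/2.5000 = -0.5245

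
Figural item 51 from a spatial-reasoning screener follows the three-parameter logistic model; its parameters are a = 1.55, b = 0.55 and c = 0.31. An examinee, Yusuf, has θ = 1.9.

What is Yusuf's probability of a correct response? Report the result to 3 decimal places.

P(θ) = c + (1 − c) · 1 / (1 + exp(−a(θ − b)))
Exponent: 1.55 × (1.9 − 0.55) = 2.0925
1/(1 + e^{-2.0925}) = 0.8902
P = 0.31 + 0.69 × 0.8902 = 0.9242

0.924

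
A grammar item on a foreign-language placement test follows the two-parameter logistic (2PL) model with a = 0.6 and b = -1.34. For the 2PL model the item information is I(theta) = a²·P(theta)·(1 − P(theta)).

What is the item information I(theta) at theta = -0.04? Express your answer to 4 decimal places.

P = 1/(1+e^{-0.7800}) = 0.6857
P(1−P) = 0.6857 × 0.3143 = 0.2155
I = a² × P(1−P) = 0.6² × 0.2155 = 0.07759

0.0776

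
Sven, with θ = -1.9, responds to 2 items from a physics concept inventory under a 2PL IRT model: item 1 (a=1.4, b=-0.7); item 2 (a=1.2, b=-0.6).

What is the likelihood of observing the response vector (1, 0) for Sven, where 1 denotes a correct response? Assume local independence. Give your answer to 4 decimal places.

0.1298

P(θ) = 1 / (1 + exp(−a(θ − b)))
P_1 = 1/(1+e^{1.6800}) = 0.1571
P_2 = 1/(1+e^{1.5600}) = 0.1736
L = P_1 × (1−P_2) = 0.1571 × 0.8264 = 0.12982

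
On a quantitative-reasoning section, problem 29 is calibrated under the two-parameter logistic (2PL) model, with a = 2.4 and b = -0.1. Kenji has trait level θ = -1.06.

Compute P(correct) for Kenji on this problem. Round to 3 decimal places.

0.091

P(θ) = 1 / (1 + exp(−a(θ − b)))
Exponent: 2.4 × (-1.06 − (-0.1)) = -2.3040
1/(1 + e^{2.3040}) = 0.0908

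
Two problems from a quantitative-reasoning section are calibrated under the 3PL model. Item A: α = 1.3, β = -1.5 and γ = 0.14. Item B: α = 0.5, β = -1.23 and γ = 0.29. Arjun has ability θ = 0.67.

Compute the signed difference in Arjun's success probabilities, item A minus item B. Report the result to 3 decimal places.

P(θ) = γ + (1 − γ) · 1 / (1 + exp(−α(θ − β)))
P_A = 0.9517
P_B = 0.8020
P_A − P_B = 0.1497

0.150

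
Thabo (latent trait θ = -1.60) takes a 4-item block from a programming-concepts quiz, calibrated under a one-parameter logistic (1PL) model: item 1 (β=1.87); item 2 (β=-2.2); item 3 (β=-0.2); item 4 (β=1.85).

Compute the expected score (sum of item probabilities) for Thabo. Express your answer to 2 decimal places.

P(θ) = 1 / (1 + exp(−(θ − β)))
P_1 = 1/(1+e^{3.4700}) = 0.0302
P_2 = 1/(1+e^{-0.6000}) = 0.6457
P_3 = 1/(1+e^{1.4000}) = 0.1978
P_4 = 1/(1+e^{3.4500}) = 0.0308
E[score] = 0.0302 + 0.6457 + 0.1978 + 0.0308 = 0.9044

0.90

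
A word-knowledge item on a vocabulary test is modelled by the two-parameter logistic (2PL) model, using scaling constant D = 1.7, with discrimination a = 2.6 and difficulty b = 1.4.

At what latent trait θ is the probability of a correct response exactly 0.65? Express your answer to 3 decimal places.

P(θ) = 1 / (1 + exp(−D·a(θ − b)))
logit = ln(0.6500/0.3500) = 0.6190
θ = b + logit/(1.7·a) = 1.4 + 0.6190/4.4200 = 1.5401

1.540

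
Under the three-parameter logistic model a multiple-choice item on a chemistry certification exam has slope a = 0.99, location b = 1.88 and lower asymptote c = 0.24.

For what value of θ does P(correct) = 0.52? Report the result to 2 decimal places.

P(θ) = c + (1 − c) · 1 / (1 + exp(−a(θ − b)))
Remove guessing floor: (0.52 − 0.24)/(1 − 0.24) = 0.3684
logit = ln(0.3684/0.6316) = -0.5390
θ = b + logit/(a) = 1.88 + (-0.5390)/0.9900 = 1.3356

1.34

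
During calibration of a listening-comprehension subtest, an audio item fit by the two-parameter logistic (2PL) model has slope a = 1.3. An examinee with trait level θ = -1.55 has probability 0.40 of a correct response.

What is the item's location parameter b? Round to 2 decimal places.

P(θ) = 1 / (1 + exp(−a(θ − b)))
logit(0.40) = ln(0.40/0.60) = -0.4055
b = θ − logit/(a) = -1.55 − (-0.4055)/1.3000 = -1.2381

-1.24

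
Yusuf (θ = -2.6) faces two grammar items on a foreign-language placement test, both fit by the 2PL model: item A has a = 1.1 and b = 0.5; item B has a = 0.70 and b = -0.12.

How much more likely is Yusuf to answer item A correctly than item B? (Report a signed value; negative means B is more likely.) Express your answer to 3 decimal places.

-0.118

P(θ) = 1 / (1 + exp(−a(θ − b)))
P_A = 0.0320
P_B = 0.1498
P_A − P_B = -0.1178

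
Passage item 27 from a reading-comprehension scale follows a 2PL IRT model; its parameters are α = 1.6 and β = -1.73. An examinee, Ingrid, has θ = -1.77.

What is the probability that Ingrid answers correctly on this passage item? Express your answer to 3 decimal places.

0.484

P(θ) = 1 / (1 + exp(−α(θ − β)))
Exponent: 1.6 × (-1.77 − (-1.73)) = -0.0640
1/(1 + e^{0.0640}) = 0.4840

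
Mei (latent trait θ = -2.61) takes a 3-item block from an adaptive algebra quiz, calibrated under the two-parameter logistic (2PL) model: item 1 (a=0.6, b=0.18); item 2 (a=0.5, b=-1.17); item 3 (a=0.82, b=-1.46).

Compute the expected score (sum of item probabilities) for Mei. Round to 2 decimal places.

0.77

P(θ) = 1 / (1 + exp(−a(θ − b)))
P_1 = 1/(1+e^{1.6740}) = 0.1579
P_2 = 1/(1+e^{0.7200}) = 0.3274
P_3 = 1/(1+e^{0.9430}) = 0.2803
E[score] = 0.1579 + 0.3274 + 0.2803 = 0.7656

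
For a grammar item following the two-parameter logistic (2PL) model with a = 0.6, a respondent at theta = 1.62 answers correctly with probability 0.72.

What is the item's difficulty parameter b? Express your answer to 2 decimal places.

P(theta) = 1 / (1 + exp(−a(theta − b)))
logit(0.72) = ln(0.72/0.28) = 0.9445
b = theta − logit/(a) = 1.62 − 0.9445/0.6000 = 0.0459

0.05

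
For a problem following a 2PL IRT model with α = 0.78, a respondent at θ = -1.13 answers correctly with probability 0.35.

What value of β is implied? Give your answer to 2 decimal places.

-0.34

P(θ) = 1 / (1 + exp(−α(θ − β)))
logit(0.35) = ln(0.35/0.65) = -0.6190
β = θ − logit/(α) = -1.13 − (-0.6190)/0.7800 = -0.3364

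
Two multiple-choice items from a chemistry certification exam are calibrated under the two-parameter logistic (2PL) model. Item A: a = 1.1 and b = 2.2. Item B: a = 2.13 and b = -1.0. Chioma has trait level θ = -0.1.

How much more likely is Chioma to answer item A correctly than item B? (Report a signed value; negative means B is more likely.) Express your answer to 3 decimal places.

P(θ) = 1 / (1 + exp(−a(θ − b)))
P_A = 0.0738
P_B = 0.8718
P_A − P_B = -0.7980

-0.798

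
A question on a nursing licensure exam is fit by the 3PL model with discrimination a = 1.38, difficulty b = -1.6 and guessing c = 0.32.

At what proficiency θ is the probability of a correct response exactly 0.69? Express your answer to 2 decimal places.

-1.47

P(θ) = c + (1 − c) · 1 / (1 + exp(−a(θ − b)))
Remove guessing floor: (0.69 − 0.32)/(1 − 0.32) = 0.5441
logit = ln(0.5441/0.4559) = 0.1769
θ = b + logit/(a) = -1.6 + 0.1769/1.3800 = -1.4718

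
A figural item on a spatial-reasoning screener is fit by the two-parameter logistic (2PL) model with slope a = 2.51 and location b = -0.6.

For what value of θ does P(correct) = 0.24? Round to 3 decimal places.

-1.059

P(θ) = 1 / (1 + exp(−a(θ − b)))
logit = ln(0.2400/0.7600) = -1.1527
θ = b + logit/(a) = -0.6 + (-1.1527)/2.5100 = -1.0592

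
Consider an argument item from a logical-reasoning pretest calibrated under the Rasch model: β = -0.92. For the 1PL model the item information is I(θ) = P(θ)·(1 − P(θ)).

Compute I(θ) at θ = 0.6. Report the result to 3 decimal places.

P = 1/(1+e^{-1.5200}) = 0.8205
P(1−P) = 0.8205 × 0.1795 = 0.1473
I = P(1−P) = 0.14726

0.147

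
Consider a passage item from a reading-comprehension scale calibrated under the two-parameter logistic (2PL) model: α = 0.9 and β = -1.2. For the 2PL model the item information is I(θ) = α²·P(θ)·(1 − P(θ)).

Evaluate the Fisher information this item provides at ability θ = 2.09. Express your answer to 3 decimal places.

0.038

P = 1/(1+e^{-2.9610}) = 0.9508
P(1−P) = 0.9508 × 0.0492 = 0.0468
I = α² × P(1−P) = 0.9² × 0.0468 = 0.03791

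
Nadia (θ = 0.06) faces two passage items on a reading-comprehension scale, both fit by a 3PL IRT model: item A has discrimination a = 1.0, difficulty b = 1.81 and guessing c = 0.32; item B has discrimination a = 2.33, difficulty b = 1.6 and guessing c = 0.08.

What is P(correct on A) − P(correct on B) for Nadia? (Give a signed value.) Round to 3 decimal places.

P(θ) = c + (1 − c) · 1 / (1 + exp(−a(θ − b)))
P_A = 0.4207
P_B = 0.1048
P_A − P_B = 0.3159

0.316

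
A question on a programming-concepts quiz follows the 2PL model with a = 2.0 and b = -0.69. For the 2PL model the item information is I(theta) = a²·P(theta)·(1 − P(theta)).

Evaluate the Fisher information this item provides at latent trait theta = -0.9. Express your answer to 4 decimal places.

P = 1/(1+e^{0.4200}) = 0.3965
P(1−P) = 0.3965 × 0.6035 = 0.2393
I = a² × P(1−P) = 2.0² × 0.2393 = 0.95716

0.9572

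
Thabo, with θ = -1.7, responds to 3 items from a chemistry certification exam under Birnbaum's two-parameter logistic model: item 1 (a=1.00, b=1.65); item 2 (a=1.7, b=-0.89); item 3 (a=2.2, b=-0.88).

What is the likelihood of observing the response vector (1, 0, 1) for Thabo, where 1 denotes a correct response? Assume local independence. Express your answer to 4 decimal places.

0.0038

P(θ) = 1 / (1 + exp(−a(θ − b)))
P_1 = 1/(1+e^{3.3500}) = 0.0339
P_2 = 1/(1+e^{1.3770}) = 0.2015
P_3 = 1/(1+e^{1.8040}) = 0.1414
L = P_1 × (1−P_2) × P_3 = 0.0339 × 0.7985 × 0.1414 = 0.00383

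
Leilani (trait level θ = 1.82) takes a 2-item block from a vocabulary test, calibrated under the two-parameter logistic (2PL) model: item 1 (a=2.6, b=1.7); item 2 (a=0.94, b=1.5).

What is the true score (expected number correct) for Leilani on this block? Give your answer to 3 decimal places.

1.152

P(θ) = 1 / (1 + exp(−a(θ − b)))
P_1 = 1/(1+e^{-0.3120}) = 0.5774
P_2 = 1/(1+e^{-0.3008}) = 0.5746
E[score] = 0.5774 + 0.5746 = 1.1520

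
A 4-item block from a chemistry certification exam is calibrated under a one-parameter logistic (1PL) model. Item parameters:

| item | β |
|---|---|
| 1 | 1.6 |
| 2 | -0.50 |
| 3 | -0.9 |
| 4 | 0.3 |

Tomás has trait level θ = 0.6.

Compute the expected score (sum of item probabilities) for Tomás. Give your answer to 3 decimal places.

2.411

P(θ) = 1 / (1 + exp(−(θ − β)))
P_1 = 1/(1+e^{1.0000}) = 0.2689
P_2 = 1/(1+e^{-1.1000}) = 0.7503
P_3 = 1/(1+e^{-1.5000}) = 0.8176
P_4 = 1/(1+e^{-0.3000}) = 0.5744
E[score] = 0.2689 + 0.7503 + 0.8176 + 0.5744 = 2.4112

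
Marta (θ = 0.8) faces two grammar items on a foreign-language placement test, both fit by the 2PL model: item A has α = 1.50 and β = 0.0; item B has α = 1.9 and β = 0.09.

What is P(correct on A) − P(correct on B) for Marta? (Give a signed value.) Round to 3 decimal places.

-0.025

P(θ) = 1 / (1 + exp(−α(θ − β)))
P_A = 0.7685
P_B = 0.7940
P_A − P_B = -0.0254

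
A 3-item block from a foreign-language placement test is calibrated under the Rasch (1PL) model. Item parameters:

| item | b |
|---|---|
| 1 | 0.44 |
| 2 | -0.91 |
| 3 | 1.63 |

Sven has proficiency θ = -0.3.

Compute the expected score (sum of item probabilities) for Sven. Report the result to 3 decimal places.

P(θ) = 1 / (1 + exp(−(θ − b)))
P_1 = 1/(1+e^{0.7400}) = 0.3230
P_2 = 1/(1+e^{-0.6100}) = 0.6479
P_3 = 1/(1+e^{1.9300}) = 0.1268
E[score] = 0.3230 + 0.6479 + 0.1268 = 1.0977

1.098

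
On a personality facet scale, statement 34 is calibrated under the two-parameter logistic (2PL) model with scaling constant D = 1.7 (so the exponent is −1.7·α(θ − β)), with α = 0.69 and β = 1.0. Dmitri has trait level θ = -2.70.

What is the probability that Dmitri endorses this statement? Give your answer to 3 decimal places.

P(θ) = 1 / (1 + exp(−D·α(θ − β)))
Exponent: 1.7 × 0.69 × (-2.70 − 1.0) = -4.3401
1/(1 + e^{4.3401}) = 0.0129
P = 0.0129

0.013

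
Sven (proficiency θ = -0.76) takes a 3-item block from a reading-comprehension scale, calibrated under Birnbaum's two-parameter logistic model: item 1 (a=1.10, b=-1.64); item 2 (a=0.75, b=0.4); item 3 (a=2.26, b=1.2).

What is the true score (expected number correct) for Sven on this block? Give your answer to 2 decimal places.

1.03

P(θ) = 1 / (1 + exp(−a(θ − b)))
P_1 = 1/(1+e^{-0.9680}) = 0.7247
P_2 = 1/(1+e^{0.8700}) = 0.2953
P_3 = 1/(1+e^{4.4296}) = 0.0118
E[score] = 0.7247 + 0.2953 + 0.0118 = 1.0318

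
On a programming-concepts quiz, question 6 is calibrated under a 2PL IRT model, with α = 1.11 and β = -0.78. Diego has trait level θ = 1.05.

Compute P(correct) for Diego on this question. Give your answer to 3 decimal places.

P(θ) = 1 / (1 + exp(−α(θ − β)))
Exponent: 1.11 × (1.05 − (-0.78)) = 2.0313
1/(1 + e^{-2.0313}) = 0.8840

0.884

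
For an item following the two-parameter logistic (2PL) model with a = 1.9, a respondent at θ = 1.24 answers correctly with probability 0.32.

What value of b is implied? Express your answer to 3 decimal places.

1.637

P(θ) = 1 / (1 + exp(−a(θ − b)))
logit(0.32) = ln(0.32/0.68) = -0.7538
b = θ − logit/(a) = 1.24 − (-0.7538)/1.9000 = 1.6367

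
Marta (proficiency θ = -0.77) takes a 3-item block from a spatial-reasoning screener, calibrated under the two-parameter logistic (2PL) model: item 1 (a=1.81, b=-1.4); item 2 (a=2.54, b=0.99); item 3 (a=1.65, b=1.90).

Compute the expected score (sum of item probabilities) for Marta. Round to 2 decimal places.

P(θ) = 1 / (1 + exp(−a(θ − b)))
P_1 = 1/(1+e^{-1.1403}) = 0.7577
P_2 = 1/(1+e^{4.4704}) = 0.0113
P_3 = 1/(1+e^{4.4055}) = 0.0121
E[score] = 0.7577 + 0.0113 + 0.0121 = 0.7811

0.78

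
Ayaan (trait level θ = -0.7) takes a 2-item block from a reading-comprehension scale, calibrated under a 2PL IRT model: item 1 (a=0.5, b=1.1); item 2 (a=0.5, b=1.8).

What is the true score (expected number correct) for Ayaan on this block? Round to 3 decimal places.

0.512

P(θ) = 1 / (1 + exp(−a(θ − b)))
P_1 = 1/(1+e^{0.9000}) = 0.2891
P_2 = 1/(1+e^{1.2500}) = 0.2227
E[score] = 0.2891 + 0.2227 = 0.5118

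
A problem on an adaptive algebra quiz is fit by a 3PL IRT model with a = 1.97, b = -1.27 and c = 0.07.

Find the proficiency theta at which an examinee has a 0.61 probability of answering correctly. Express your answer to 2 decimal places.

P(theta) = c + (1 − c) · 1 / (1 + exp(−a(theta − b)))
Remove guessing floor: (0.61 − 0.07)/(1 − 0.07) = 0.5806
logit = ln(0.5806/0.4194) = 0.3254
theta = b + logit/(a) = -1.27 + 0.3254/1.9700 = -1.1048

-1.10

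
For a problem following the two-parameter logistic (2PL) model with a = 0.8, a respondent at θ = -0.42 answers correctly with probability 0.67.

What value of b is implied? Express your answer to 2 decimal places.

P(θ) = 1 / (1 + exp(−a(θ − b)))
logit(0.67) = ln(0.67/0.33) = 0.7082
b = θ − logit/(a) = -0.42 − 0.7082/0.8000 = -1.3052

-1.31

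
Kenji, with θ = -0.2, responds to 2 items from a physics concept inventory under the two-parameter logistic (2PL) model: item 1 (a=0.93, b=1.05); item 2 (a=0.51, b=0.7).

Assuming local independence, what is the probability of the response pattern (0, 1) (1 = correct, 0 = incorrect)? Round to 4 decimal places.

0.2950

P(θ) = 1 / (1 + exp(−a(θ − b)))
P_1 = 1/(1+e^{1.1625}) = 0.2382
P_2 = 1/(1+e^{0.4590}) = 0.3872
L = (1−P_1) × P_2 = 0.7618 × 0.3872 = 0.29498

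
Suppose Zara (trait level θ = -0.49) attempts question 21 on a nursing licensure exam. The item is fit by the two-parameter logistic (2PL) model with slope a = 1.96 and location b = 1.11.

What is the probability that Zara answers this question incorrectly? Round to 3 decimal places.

0.958

P(θ) = 1 / (1 + exp(−a(θ − b)))
Exponent: 1.96 × (-0.49 − 1.11) = -3.1360
1/(1 + e^{3.1360}) = 0.0416
P(incorrect) = 1 − 0.0416 = 0.9584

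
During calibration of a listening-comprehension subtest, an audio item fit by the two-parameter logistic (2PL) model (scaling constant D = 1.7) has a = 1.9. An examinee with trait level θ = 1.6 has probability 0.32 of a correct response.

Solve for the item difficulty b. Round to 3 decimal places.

1.833

P(θ) = 1 / (1 + exp(−D·a(θ − b)))
logit(0.32) = ln(0.32/0.68) = -0.7538
b = θ − logit/(1.7·a) = 1.6 − (-0.7538)/3.2300 = 1.8334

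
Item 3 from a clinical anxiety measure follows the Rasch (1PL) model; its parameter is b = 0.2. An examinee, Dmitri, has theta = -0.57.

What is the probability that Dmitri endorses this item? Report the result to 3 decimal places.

P(theta) = 1 / (1 + exp(−(theta − b)))
Exponent: (-0.57 − 0.2) = -0.7700
1/(1 + e^{0.7700}) = 0.3165
P = 0.3165

0.316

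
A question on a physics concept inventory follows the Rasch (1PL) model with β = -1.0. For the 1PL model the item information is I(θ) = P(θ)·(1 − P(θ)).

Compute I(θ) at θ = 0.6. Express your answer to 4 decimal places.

P = 1/(1+e^{-1.6000}) = 0.8320
P(1−P) = 0.8320 × 0.1680 = 0.1398
I = P(1−P) = 0.13976

0.1398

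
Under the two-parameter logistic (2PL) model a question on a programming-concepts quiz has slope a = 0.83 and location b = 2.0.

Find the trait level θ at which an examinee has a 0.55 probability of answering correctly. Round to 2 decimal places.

P(θ) = 1 / (1 + exp(−a(θ − b)))
logit = ln(0.5500/0.4500) = 0.2007
θ = b + logit/(a) = 2.0 + 0.2007/0.8300 = 2.2418

2.24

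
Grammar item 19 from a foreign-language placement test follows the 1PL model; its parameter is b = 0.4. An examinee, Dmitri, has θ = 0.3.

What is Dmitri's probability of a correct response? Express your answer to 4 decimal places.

0.4750

P(θ) = 1 / (1 + exp(−(θ − b)))
Exponent: (0.3 − 0.4) = -0.1000
1/(1 + e^{0.1000}) = 0.4750
P = 0.4750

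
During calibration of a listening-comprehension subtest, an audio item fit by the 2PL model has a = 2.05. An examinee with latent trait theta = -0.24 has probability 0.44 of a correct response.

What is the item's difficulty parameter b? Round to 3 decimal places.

-0.122

P(theta) = 1 / (1 + exp(−a(theta − b)))
logit(0.44) = ln(0.44/0.56) = -0.2412
b = theta − logit/(a) = -0.24 − (-0.2412)/2.0500 = -0.1224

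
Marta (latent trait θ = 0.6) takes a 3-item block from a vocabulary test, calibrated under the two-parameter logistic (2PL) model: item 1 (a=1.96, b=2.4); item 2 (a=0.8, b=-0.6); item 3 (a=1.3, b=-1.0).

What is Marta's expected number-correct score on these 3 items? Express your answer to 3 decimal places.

P(θ) = 1 / (1 + exp(−a(θ − b)))
P_1 = 1/(1+e^{3.5280}) = 0.0285
P_2 = 1/(1+e^{-0.9600}) = 0.7231
P_3 = 1/(1+e^{-2.0800}) = 0.8889
E[score] = 0.0285 + 0.7231 + 0.8889 = 1.6406

1.641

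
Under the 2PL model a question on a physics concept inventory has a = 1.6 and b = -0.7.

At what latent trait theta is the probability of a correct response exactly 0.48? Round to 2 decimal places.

P(theta) = 1 / (1 + exp(−a(theta − b)))
logit = ln(0.4800/0.5200) = -0.0800
theta = b + logit/(a) = -0.7 + (-0.0800)/1.6000 = -0.7500

-0.75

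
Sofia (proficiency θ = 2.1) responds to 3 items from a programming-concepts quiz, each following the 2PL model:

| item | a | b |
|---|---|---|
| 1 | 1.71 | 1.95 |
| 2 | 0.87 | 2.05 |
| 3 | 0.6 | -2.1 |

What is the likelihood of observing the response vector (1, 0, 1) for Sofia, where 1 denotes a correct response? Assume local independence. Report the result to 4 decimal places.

P(θ) = 1 / (1 + exp(−a(θ − b)))
P_1 = 1/(1+e^{-0.2565}) = 0.5638
P_2 = 1/(1+e^{-0.0435}) = 0.5109
P_3 = 1/(1+e^{-2.5200}) = 0.9255
L = P_1 × (1−P_2) × P_3 = 0.5638 × 0.4891 × 0.9255 = 0.25522

0.2552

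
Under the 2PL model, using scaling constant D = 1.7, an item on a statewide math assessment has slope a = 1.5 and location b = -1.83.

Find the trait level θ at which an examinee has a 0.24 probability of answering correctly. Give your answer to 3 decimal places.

-2.282

P(θ) = 1 / (1 + exp(−D·a(θ − b)))
logit = ln(0.2400/0.7600) = -1.1527
θ = b + logit/(1.7·a) = -1.83 + (-1.1527)/2.5500 = -2.2820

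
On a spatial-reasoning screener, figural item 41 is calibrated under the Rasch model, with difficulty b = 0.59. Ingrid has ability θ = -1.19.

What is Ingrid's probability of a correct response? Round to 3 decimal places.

P(θ) = 1 / (1 + exp(−(θ − b)))
Exponent: (-1.19 − 0.59) = -1.7800
1/(1 + e^{1.7800}) = 0.1443
P = 0.1443

0.144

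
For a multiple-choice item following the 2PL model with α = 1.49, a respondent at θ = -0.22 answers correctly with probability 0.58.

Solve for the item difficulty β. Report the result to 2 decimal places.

P(θ) = 1 / (1 + exp(−α(θ − β)))
logit(0.58) = ln(0.58/0.42) = 0.3228
β = θ − logit/(α) = -0.22 − 0.3228/1.4900 = -0.4366

-0.44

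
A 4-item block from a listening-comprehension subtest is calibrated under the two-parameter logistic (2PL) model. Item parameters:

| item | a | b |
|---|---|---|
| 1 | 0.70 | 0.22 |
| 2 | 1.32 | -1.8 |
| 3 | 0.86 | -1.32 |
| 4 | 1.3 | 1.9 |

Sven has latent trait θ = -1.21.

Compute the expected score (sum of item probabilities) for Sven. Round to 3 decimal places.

P(θ) = 1 / (1 + exp(−a(θ − b)))
P_1 = 1/(1+e^{1.0010}) = 0.2687
P_2 = 1/(1+e^{-0.7788}) = 0.6854
P_3 = 1/(1+e^{-0.0946}) = 0.5236
P_4 = 1/(1+e^{4.0430}) = 0.0172
E[score] = 0.2687 + 0.6854 + 0.5236 + 0.0172 = 1.4950

1.495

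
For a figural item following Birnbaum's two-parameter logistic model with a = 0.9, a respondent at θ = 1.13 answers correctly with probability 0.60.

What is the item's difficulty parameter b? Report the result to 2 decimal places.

P(θ) = 1 / (1 + exp(−a(θ − b)))
logit(0.60) = ln(0.60/0.40) = 0.4055
b = θ − logit/(a) = 1.13 − 0.4055/0.9000 = 0.6795

0.68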